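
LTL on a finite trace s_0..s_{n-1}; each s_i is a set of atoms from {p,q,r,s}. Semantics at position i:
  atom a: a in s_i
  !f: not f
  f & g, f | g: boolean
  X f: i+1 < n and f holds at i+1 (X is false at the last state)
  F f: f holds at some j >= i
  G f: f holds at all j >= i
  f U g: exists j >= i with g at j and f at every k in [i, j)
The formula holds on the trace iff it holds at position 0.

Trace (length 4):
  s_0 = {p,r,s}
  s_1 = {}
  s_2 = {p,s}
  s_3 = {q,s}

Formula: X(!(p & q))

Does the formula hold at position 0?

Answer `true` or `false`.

Answer: true

Derivation:
s_0={p,r,s}: X(!(p & q))=True !(p & q)=True (p & q)=False p=True q=False
s_1={}: X(!(p & q))=True !(p & q)=True (p & q)=False p=False q=False
s_2={p,s}: X(!(p & q))=True !(p & q)=True (p & q)=False p=True q=False
s_3={q,s}: X(!(p & q))=False !(p & q)=True (p & q)=False p=False q=True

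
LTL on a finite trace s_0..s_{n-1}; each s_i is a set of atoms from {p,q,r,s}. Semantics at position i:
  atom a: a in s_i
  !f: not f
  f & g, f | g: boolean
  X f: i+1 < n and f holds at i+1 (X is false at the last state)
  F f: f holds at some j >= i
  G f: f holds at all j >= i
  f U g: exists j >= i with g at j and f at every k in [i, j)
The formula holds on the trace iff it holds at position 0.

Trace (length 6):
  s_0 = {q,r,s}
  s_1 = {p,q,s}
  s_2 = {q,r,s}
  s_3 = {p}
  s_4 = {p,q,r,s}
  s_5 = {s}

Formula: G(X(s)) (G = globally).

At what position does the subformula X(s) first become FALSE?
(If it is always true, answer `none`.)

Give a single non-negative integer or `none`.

Answer: 2

Derivation:
s_0={q,r,s}: X(s)=True s=True
s_1={p,q,s}: X(s)=True s=True
s_2={q,r,s}: X(s)=False s=True
s_3={p}: X(s)=True s=False
s_4={p,q,r,s}: X(s)=True s=True
s_5={s}: X(s)=False s=True
G(X(s)) holds globally = False
First violation at position 2.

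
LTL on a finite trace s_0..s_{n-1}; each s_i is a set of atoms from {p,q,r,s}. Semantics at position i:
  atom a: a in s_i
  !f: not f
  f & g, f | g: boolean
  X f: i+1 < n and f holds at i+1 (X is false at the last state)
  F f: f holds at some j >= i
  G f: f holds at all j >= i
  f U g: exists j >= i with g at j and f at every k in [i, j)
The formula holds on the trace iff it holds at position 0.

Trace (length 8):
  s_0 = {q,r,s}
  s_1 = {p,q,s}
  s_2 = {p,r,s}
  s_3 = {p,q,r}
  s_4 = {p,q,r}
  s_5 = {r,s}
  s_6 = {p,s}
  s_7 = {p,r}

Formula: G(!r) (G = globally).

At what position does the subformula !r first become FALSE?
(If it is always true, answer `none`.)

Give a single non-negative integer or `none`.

s_0={q,r,s}: !r=False r=True
s_1={p,q,s}: !r=True r=False
s_2={p,r,s}: !r=False r=True
s_3={p,q,r}: !r=False r=True
s_4={p,q,r}: !r=False r=True
s_5={r,s}: !r=False r=True
s_6={p,s}: !r=True r=False
s_7={p,r}: !r=False r=True
G(!r) holds globally = False
First violation at position 0.

Answer: 0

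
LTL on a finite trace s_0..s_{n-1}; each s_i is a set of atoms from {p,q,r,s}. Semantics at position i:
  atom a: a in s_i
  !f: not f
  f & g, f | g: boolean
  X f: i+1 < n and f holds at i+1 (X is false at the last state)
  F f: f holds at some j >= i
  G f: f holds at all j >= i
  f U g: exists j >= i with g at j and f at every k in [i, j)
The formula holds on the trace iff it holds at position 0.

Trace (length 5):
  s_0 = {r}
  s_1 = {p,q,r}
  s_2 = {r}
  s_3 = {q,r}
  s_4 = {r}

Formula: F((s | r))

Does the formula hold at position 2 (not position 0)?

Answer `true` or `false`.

s_0={r}: F((s | r))=True (s | r)=True s=False r=True
s_1={p,q,r}: F((s | r))=True (s | r)=True s=False r=True
s_2={r}: F((s | r))=True (s | r)=True s=False r=True
s_3={q,r}: F((s | r))=True (s | r)=True s=False r=True
s_4={r}: F((s | r))=True (s | r)=True s=False r=True
Evaluating at position 2: result = True

Answer: true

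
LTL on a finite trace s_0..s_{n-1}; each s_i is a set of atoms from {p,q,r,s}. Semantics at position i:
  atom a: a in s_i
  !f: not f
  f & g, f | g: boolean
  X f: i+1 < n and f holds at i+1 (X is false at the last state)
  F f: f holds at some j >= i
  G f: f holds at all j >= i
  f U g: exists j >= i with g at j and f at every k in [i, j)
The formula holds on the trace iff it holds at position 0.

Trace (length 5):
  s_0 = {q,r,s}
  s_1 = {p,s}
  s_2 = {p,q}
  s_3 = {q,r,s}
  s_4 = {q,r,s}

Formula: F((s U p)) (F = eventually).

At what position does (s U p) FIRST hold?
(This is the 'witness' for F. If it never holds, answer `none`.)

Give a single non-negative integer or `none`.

Answer: 0

Derivation:
s_0={q,r,s}: (s U p)=True s=True p=False
s_1={p,s}: (s U p)=True s=True p=True
s_2={p,q}: (s U p)=True s=False p=True
s_3={q,r,s}: (s U p)=False s=True p=False
s_4={q,r,s}: (s U p)=False s=True p=False
F((s U p)) holds; first witness at position 0.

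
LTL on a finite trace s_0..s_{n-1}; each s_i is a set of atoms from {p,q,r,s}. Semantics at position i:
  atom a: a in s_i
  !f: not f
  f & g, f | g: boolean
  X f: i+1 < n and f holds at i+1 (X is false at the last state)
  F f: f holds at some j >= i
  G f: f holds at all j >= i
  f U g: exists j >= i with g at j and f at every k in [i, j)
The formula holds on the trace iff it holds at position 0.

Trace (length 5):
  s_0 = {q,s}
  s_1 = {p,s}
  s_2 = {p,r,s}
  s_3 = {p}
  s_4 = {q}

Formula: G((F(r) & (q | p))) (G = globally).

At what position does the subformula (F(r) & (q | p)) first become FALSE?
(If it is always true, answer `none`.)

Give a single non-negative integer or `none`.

Answer: 3

Derivation:
s_0={q,s}: (F(r) & (q | p))=True F(r)=True r=False (q | p)=True q=True p=False
s_1={p,s}: (F(r) & (q | p))=True F(r)=True r=False (q | p)=True q=False p=True
s_2={p,r,s}: (F(r) & (q | p))=True F(r)=True r=True (q | p)=True q=False p=True
s_3={p}: (F(r) & (q | p))=False F(r)=False r=False (q | p)=True q=False p=True
s_4={q}: (F(r) & (q | p))=False F(r)=False r=False (q | p)=True q=True p=False
G((F(r) & (q | p))) holds globally = False
First violation at position 3.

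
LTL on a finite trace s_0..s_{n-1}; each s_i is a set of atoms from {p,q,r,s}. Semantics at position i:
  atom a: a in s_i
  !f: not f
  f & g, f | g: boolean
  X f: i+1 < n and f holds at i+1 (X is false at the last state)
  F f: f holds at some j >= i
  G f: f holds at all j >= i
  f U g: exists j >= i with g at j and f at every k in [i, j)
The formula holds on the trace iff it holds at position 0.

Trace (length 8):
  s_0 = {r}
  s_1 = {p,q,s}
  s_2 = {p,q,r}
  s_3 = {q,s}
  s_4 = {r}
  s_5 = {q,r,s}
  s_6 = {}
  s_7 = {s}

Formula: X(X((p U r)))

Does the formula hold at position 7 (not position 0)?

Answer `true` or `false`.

s_0={r}: X(X((p U r)))=True X((p U r))=True (p U r)=True p=False r=True
s_1={p,q,s}: X(X((p U r)))=False X((p U r))=True (p U r)=True p=True r=False
s_2={p,q,r}: X(X((p U r)))=True X((p U r))=False (p U r)=True p=True r=True
s_3={q,s}: X(X((p U r)))=True X((p U r))=True (p U r)=False p=False r=False
s_4={r}: X(X((p U r)))=False X((p U r))=True (p U r)=True p=False r=True
s_5={q,r,s}: X(X((p U r)))=False X((p U r))=False (p U r)=True p=False r=True
s_6={}: X(X((p U r)))=False X((p U r))=False (p U r)=False p=False r=False
s_7={s}: X(X((p U r)))=False X((p U r))=False (p U r)=False p=False r=False
Evaluating at position 7: result = False

Answer: false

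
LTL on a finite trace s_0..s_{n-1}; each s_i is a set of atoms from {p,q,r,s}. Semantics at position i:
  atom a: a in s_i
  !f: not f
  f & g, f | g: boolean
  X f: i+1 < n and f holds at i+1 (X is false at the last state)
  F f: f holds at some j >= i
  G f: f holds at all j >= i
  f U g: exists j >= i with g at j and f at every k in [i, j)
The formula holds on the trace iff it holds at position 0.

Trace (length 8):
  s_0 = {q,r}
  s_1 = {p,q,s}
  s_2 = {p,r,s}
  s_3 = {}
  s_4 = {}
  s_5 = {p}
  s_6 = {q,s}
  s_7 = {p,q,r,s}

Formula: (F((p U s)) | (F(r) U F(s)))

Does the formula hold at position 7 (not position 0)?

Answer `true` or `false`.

Answer: true

Derivation:
s_0={q,r}: (F((p U s)) | (F(r) U F(s)))=True F((p U s))=True (p U s)=False p=False s=False (F(r) U F(s))=True F(r)=True r=True F(s)=True
s_1={p,q,s}: (F((p U s)) | (F(r) U F(s)))=True F((p U s))=True (p U s)=True p=True s=True (F(r) U F(s))=True F(r)=True r=False F(s)=True
s_2={p,r,s}: (F((p U s)) | (F(r) U F(s)))=True F((p U s))=True (p U s)=True p=True s=True (F(r) U F(s))=True F(r)=True r=True F(s)=True
s_3={}: (F((p U s)) | (F(r) U F(s)))=True F((p U s))=True (p U s)=False p=False s=False (F(r) U F(s))=True F(r)=True r=False F(s)=True
s_4={}: (F((p U s)) | (F(r) U F(s)))=True F((p U s))=True (p U s)=False p=False s=False (F(r) U F(s))=True F(r)=True r=False F(s)=True
s_5={p}: (F((p U s)) | (F(r) U F(s)))=True F((p U s))=True (p U s)=True p=True s=False (F(r) U F(s))=True F(r)=True r=False F(s)=True
s_6={q,s}: (F((p U s)) | (F(r) U F(s)))=True F((p U s))=True (p U s)=True p=False s=True (F(r) U F(s))=True F(r)=True r=False F(s)=True
s_7={p,q,r,s}: (F((p U s)) | (F(r) U F(s)))=True F((p U s))=True (p U s)=True p=True s=True (F(r) U F(s))=True F(r)=True r=True F(s)=True
Evaluating at position 7: result = True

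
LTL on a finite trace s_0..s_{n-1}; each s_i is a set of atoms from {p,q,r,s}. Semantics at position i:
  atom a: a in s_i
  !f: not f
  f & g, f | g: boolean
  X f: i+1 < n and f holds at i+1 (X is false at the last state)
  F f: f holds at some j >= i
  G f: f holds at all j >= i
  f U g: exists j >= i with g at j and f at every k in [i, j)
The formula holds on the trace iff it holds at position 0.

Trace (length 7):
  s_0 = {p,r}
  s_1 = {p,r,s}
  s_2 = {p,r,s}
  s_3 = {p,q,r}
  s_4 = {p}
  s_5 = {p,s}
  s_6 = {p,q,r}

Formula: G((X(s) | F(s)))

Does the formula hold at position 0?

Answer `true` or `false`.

Answer: false

Derivation:
s_0={p,r}: G((X(s) | F(s)))=False (X(s) | F(s))=True X(s)=True s=False F(s)=True
s_1={p,r,s}: G((X(s) | F(s)))=False (X(s) | F(s))=True X(s)=True s=True F(s)=True
s_2={p,r,s}: G((X(s) | F(s)))=False (X(s) | F(s))=True X(s)=False s=True F(s)=True
s_3={p,q,r}: G((X(s) | F(s)))=False (X(s) | F(s))=True X(s)=False s=False F(s)=True
s_4={p}: G((X(s) | F(s)))=False (X(s) | F(s))=True X(s)=True s=False F(s)=True
s_5={p,s}: G((X(s) | F(s)))=False (X(s) | F(s))=True X(s)=False s=True F(s)=True
s_6={p,q,r}: G((X(s) | F(s)))=False (X(s) | F(s))=False X(s)=False s=False F(s)=False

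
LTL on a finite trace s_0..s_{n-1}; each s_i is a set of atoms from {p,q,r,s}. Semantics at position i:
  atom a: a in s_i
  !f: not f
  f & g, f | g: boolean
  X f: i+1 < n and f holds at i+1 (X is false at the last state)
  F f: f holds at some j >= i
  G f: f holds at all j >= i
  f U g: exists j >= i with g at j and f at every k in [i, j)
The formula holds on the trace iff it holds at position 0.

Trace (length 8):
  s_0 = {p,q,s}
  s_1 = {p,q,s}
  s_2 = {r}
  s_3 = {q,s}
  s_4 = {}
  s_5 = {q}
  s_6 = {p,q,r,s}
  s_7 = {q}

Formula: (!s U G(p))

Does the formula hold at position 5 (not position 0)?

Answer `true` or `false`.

s_0={p,q,s}: (!s U G(p))=False !s=False s=True G(p)=False p=True
s_1={p,q,s}: (!s U G(p))=False !s=False s=True G(p)=False p=True
s_2={r}: (!s U G(p))=False !s=True s=False G(p)=False p=False
s_3={q,s}: (!s U G(p))=False !s=False s=True G(p)=False p=False
s_4={}: (!s U G(p))=False !s=True s=False G(p)=False p=False
s_5={q}: (!s U G(p))=False !s=True s=False G(p)=False p=False
s_6={p,q,r,s}: (!s U G(p))=False !s=False s=True G(p)=False p=True
s_7={q}: (!s U G(p))=False !s=True s=False G(p)=False p=False
Evaluating at position 5: result = False

Answer: false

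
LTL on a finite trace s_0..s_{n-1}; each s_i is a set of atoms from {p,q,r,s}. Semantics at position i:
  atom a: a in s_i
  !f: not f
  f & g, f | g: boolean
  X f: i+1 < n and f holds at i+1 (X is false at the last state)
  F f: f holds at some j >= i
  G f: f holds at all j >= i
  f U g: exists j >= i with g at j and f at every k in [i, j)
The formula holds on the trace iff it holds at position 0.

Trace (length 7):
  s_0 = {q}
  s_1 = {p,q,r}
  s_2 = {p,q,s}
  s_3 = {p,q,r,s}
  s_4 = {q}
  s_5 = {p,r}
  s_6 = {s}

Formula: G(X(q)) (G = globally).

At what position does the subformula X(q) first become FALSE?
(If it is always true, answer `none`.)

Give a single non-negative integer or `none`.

s_0={q}: X(q)=True q=True
s_1={p,q,r}: X(q)=True q=True
s_2={p,q,s}: X(q)=True q=True
s_3={p,q,r,s}: X(q)=True q=True
s_4={q}: X(q)=False q=True
s_5={p,r}: X(q)=False q=False
s_6={s}: X(q)=False q=False
G(X(q)) holds globally = False
First violation at position 4.

Answer: 4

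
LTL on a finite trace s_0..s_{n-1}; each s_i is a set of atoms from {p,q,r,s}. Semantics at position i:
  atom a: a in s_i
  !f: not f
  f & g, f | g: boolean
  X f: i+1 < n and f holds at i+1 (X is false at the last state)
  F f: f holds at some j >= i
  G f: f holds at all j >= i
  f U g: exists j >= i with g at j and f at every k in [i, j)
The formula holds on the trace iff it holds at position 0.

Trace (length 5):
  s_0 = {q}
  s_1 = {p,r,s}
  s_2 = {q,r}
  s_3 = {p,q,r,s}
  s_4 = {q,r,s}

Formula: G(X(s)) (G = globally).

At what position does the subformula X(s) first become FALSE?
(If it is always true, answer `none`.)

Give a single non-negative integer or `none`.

s_0={q}: X(s)=True s=False
s_1={p,r,s}: X(s)=False s=True
s_2={q,r}: X(s)=True s=False
s_3={p,q,r,s}: X(s)=True s=True
s_4={q,r,s}: X(s)=False s=True
G(X(s)) holds globally = False
First violation at position 1.

Answer: 1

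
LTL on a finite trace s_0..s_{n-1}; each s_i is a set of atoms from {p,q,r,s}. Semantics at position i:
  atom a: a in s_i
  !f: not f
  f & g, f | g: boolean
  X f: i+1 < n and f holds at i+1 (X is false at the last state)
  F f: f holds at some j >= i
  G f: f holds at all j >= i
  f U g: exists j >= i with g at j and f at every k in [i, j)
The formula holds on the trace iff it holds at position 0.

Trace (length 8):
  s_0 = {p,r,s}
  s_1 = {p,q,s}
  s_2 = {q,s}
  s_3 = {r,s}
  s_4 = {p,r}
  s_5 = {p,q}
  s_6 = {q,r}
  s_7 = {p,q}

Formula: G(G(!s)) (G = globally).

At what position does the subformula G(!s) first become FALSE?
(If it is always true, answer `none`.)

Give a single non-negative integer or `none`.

s_0={p,r,s}: G(!s)=False !s=False s=True
s_1={p,q,s}: G(!s)=False !s=False s=True
s_2={q,s}: G(!s)=False !s=False s=True
s_3={r,s}: G(!s)=False !s=False s=True
s_4={p,r}: G(!s)=True !s=True s=False
s_5={p,q}: G(!s)=True !s=True s=False
s_6={q,r}: G(!s)=True !s=True s=False
s_7={p,q}: G(!s)=True !s=True s=False
G(G(!s)) holds globally = False
First violation at position 0.

Answer: 0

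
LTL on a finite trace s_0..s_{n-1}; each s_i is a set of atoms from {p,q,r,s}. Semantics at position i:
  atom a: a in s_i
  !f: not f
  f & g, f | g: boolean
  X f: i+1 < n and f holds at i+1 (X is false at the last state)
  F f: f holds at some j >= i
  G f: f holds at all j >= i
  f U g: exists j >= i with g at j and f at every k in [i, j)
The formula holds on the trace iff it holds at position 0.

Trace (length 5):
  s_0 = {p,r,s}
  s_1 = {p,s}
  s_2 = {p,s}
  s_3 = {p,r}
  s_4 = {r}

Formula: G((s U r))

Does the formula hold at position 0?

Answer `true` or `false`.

s_0={p,r,s}: G((s U r))=True (s U r)=True s=True r=True
s_1={p,s}: G((s U r))=True (s U r)=True s=True r=False
s_2={p,s}: G((s U r))=True (s U r)=True s=True r=False
s_3={p,r}: G((s U r))=True (s U r)=True s=False r=True
s_4={r}: G((s U r))=True (s U r)=True s=False r=True

Answer: true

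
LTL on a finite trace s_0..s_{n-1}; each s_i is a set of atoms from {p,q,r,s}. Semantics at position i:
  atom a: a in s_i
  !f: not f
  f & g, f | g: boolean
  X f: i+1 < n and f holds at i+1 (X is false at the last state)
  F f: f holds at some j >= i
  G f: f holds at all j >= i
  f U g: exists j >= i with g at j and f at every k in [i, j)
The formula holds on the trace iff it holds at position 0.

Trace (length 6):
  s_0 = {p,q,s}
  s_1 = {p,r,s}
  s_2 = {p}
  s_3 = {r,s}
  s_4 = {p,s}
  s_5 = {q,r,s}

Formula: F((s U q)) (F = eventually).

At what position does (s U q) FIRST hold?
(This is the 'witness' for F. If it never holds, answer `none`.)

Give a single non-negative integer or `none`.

Answer: 0

Derivation:
s_0={p,q,s}: (s U q)=True s=True q=True
s_1={p,r,s}: (s U q)=False s=True q=False
s_2={p}: (s U q)=False s=False q=False
s_3={r,s}: (s U q)=True s=True q=False
s_4={p,s}: (s U q)=True s=True q=False
s_5={q,r,s}: (s U q)=True s=True q=True
F((s U q)) holds; first witness at position 0.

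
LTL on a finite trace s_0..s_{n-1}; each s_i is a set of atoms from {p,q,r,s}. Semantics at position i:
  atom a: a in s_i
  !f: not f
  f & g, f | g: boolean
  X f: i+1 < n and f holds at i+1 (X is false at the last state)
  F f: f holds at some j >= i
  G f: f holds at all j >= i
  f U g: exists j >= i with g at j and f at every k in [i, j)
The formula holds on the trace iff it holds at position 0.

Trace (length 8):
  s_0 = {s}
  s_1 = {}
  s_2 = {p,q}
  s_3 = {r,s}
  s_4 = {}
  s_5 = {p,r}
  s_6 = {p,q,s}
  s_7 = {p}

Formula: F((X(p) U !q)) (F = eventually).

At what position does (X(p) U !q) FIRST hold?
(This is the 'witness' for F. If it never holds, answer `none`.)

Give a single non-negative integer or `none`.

Answer: 0

Derivation:
s_0={s}: (X(p) U !q)=True X(p)=False p=False !q=True q=False
s_1={}: (X(p) U !q)=True X(p)=True p=False !q=True q=False
s_2={p,q}: (X(p) U !q)=False X(p)=False p=True !q=False q=True
s_3={r,s}: (X(p) U !q)=True X(p)=False p=False !q=True q=False
s_4={}: (X(p) U !q)=True X(p)=True p=False !q=True q=False
s_5={p,r}: (X(p) U !q)=True X(p)=True p=True !q=True q=False
s_6={p,q,s}: (X(p) U !q)=True X(p)=True p=True !q=False q=True
s_7={p}: (X(p) U !q)=True X(p)=False p=True !q=True q=False
F((X(p) U !q)) holds; first witness at position 0.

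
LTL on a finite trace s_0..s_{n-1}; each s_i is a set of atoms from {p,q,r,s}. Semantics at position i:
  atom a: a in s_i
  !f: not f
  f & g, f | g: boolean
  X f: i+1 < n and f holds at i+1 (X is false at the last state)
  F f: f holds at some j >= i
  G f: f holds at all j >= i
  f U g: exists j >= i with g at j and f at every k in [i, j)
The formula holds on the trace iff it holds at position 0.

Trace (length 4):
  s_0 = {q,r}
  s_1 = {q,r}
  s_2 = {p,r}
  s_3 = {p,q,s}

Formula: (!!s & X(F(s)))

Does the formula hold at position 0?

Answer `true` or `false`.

Answer: false

Derivation:
s_0={q,r}: (!!s & X(F(s)))=False !!s=False !s=True s=False X(F(s))=True F(s)=True
s_1={q,r}: (!!s & X(F(s)))=False !!s=False !s=True s=False X(F(s))=True F(s)=True
s_2={p,r}: (!!s & X(F(s)))=False !!s=False !s=True s=False X(F(s))=True F(s)=True
s_3={p,q,s}: (!!s & X(F(s)))=False !!s=True !s=False s=True X(F(s))=False F(s)=True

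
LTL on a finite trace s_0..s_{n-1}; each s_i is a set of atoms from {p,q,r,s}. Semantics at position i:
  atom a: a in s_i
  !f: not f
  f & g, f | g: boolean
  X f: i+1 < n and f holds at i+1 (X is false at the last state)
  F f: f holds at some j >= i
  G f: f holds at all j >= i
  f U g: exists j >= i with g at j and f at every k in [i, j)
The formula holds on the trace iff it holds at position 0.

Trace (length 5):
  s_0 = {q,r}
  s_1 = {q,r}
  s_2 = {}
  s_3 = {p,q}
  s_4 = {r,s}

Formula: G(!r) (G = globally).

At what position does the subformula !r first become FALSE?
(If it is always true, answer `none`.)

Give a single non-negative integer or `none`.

Answer: 0

Derivation:
s_0={q,r}: !r=False r=True
s_1={q,r}: !r=False r=True
s_2={}: !r=True r=False
s_3={p,q}: !r=True r=False
s_4={r,s}: !r=False r=True
G(!r) holds globally = False
First violation at position 0.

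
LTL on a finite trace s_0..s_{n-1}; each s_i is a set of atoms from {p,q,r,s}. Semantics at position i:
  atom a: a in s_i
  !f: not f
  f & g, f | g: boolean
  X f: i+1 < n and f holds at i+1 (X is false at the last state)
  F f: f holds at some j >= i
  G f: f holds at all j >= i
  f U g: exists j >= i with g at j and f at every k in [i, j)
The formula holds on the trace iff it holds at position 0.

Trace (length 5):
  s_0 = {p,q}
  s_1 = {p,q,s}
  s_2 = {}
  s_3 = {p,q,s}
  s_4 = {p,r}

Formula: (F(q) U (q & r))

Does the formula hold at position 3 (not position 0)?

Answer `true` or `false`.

s_0={p,q}: (F(q) U (q & r))=False F(q)=True q=True (q & r)=False r=False
s_1={p,q,s}: (F(q) U (q & r))=False F(q)=True q=True (q & r)=False r=False
s_2={}: (F(q) U (q & r))=False F(q)=True q=False (q & r)=False r=False
s_3={p,q,s}: (F(q) U (q & r))=False F(q)=True q=True (q & r)=False r=False
s_4={p,r}: (F(q) U (q & r))=False F(q)=False q=False (q & r)=False r=True
Evaluating at position 3: result = False

Answer: false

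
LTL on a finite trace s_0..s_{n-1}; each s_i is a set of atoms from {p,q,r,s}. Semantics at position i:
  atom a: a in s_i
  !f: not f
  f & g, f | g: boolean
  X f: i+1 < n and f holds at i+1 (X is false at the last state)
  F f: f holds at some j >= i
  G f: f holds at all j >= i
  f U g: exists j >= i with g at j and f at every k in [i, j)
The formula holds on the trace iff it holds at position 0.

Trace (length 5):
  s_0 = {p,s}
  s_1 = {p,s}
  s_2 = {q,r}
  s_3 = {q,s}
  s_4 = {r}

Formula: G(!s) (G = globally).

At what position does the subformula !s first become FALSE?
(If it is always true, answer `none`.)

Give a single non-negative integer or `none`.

Answer: 0

Derivation:
s_0={p,s}: !s=False s=True
s_1={p,s}: !s=False s=True
s_2={q,r}: !s=True s=False
s_3={q,s}: !s=False s=True
s_4={r}: !s=True s=False
G(!s) holds globally = False
First violation at position 0.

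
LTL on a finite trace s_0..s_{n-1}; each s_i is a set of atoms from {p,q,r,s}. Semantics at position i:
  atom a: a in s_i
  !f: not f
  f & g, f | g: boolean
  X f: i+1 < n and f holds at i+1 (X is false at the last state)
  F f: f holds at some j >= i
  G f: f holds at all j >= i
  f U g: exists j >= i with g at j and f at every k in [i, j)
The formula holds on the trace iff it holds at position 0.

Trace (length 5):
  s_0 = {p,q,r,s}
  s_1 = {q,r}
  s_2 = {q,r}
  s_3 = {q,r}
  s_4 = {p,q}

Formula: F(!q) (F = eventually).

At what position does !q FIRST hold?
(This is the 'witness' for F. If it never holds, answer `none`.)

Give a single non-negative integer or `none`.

Answer: none

Derivation:
s_0={p,q,r,s}: !q=False q=True
s_1={q,r}: !q=False q=True
s_2={q,r}: !q=False q=True
s_3={q,r}: !q=False q=True
s_4={p,q}: !q=False q=True
F(!q) does not hold (no witness exists).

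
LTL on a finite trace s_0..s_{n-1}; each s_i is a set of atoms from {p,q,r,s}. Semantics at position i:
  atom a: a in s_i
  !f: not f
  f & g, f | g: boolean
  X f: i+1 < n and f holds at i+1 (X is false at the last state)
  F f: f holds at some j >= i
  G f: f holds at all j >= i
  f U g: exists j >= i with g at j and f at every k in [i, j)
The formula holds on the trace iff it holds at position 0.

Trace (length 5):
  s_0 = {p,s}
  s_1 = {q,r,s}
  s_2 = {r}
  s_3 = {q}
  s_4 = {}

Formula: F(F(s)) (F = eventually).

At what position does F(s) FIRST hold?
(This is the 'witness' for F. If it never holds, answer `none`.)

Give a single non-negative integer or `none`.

s_0={p,s}: F(s)=True s=True
s_1={q,r,s}: F(s)=True s=True
s_2={r}: F(s)=False s=False
s_3={q}: F(s)=False s=False
s_4={}: F(s)=False s=False
F(F(s)) holds; first witness at position 0.

Answer: 0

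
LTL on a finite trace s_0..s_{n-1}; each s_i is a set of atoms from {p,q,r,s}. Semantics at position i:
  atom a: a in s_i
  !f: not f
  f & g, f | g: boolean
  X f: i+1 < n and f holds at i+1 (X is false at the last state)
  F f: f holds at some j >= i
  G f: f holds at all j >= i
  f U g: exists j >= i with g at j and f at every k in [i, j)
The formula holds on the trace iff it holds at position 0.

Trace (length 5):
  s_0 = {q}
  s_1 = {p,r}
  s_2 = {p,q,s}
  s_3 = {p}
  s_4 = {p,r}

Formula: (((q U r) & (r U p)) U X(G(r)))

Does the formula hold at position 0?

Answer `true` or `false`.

Answer: false

Derivation:
s_0={q}: (((q U r) & (r U p)) U X(G(r)))=False ((q U r) & (r U p))=False (q U r)=True q=True r=False (r U p)=False p=False X(G(r))=False G(r)=False
s_1={p,r}: (((q U r) & (r U p)) U X(G(r)))=False ((q U r) & (r U p))=True (q U r)=True q=False r=True (r U p)=True p=True X(G(r))=False G(r)=False
s_2={p,q,s}: (((q U r) & (r U p)) U X(G(r)))=False ((q U r) & (r U p))=False (q U r)=False q=True r=False (r U p)=True p=True X(G(r))=False G(r)=False
s_3={p}: (((q U r) & (r U p)) U X(G(r)))=True ((q U r) & (r U p))=False (q U r)=False q=False r=False (r U p)=True p=True X(G(r))=True G(r)=False
s_4={p,r}: (((q U r) & (r U p)) U X(G(r)))=False ((q U r) & (r U p))=True (q U r)=True q=False r=True (r U p)=True p=True X(G(r))=False G(r)=True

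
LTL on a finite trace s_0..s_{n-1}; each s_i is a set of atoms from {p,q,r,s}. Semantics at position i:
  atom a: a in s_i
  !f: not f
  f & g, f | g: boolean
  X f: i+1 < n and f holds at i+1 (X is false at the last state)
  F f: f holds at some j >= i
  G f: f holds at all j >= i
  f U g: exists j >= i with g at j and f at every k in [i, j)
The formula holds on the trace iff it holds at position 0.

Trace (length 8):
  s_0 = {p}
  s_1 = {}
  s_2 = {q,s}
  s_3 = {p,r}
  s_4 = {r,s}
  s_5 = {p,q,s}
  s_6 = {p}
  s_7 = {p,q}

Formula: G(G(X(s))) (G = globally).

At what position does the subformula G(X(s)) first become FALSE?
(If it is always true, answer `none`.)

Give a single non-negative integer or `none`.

Answer: 0

Derivation:
s_0={p}: G(X(s))=False X(s)=False s=False
s_1={}: G(X(s))=False X(s)=True s=False
s_2={q,s}: G(X(s))=False X(s)=False s=True
s_3={p,r}: G(X(s))=False X(s)=True s=False
s_4={r,s}: G(X(s))=False X(s)=True s=True
s_5={p,q,s}: G(X(s))=False X(s)=False s=True
s_6={p}: G(X(s))=False X(s)=False s=False
s_7={p,q}: G(X(s))=False X(s)=False s=False
G(G(X(s))) holds globally = False
First violation at position 0.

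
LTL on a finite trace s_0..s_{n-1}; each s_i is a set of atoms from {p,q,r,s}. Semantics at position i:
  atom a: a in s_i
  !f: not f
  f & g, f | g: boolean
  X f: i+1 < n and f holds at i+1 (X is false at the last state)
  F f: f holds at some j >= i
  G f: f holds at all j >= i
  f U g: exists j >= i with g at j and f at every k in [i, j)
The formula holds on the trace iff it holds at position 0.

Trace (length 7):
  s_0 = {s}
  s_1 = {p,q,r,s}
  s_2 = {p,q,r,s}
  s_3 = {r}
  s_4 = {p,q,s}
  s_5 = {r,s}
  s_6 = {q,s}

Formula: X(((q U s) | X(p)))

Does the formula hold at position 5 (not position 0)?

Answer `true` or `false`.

Answer: true

Derivation:
s_0={s}: X(((q U s) | X(p)))=True ((q U s) | X(p))=True (q U s)=True q=False s=True X(p)=True p=False
s_1={p,q,r,s}: X(((q U s) | X(p)))=True ((q U s) | X(p))=True (q U s)=True q=True s=True X(p)=True p=True
s_2={p,q,r,s}: X(((q U s) | X(p)))=True ((q U s) | X(p))=True (q U s)=True q=True s=True X(p)=False p=True
s_3={r}: X(((q U s) | X(p)))=True ((q U s) | X(p))=True (q U s)=False q=False s=False X(p)=True p=False
s_4={p,q,s}: X(((q U s) | X(p)))=True ((q U s) | X(p))=True (q U s)=True q=True s=True X(p)=False p=True
s_5={r,s}: X(((q U s) | X(p)))=True ((q U s) | X(p))=True (q U s)=True q=False s=True X(p)=False p=False
s_6={q,s}: X(((q U s) | X(p)))=False ((q U s) | X(p))=True (q U s)=True q=True s=True X(p)=False p=False
Evaluating at position 5: result = True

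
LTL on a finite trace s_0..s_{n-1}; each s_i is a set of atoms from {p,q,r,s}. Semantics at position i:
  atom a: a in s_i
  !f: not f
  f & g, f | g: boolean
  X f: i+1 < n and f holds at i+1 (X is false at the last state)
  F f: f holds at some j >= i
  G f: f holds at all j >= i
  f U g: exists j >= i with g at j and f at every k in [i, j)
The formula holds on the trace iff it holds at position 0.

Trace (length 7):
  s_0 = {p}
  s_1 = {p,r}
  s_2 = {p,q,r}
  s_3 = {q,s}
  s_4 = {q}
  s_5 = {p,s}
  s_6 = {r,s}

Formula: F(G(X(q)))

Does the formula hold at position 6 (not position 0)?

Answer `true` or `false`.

Answer: false

Derivation:
s_0={p}: F(G(X(q)))=False G(X(q))=False X(q)=False q=False
s_1={p,r}: F(G(X(q)))=False G(X(q))=False X(q)=True q=False
s_2={p,q,r}: F(G(X(q)))=False G(X(q))=False X(q)=True q=True
s_3={q,s}: F(G(X(q)))=False G(X(q))=False X(q)=True q=True
s_4={q}: F(G(X(q)))=False G(X(q))=False X(q)=False q=True
s_5={p,s}: F(G(X(q)))=False G(X(q))=False X(q)=False q=False
s_6={r,s}: F(G(X(q)))=False G(X(q))=False X(q)=False q=False
Evaluating at position 6: result = False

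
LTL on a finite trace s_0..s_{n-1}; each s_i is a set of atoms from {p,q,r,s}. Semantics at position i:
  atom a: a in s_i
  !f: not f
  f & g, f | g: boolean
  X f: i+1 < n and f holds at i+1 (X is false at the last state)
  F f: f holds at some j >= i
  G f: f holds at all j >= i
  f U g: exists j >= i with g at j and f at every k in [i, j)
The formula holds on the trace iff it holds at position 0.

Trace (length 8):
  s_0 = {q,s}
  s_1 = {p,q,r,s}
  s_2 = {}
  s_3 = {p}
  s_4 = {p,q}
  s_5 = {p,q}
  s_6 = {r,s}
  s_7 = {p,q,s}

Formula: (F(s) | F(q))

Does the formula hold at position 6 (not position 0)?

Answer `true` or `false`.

Answer: true

Derivation:
s_0={q,s}: (F(s) | F(q))=True F(s)=True s=True F(q)=True q=True
s_1={p,q,r,s}: (F(s) | F(q))=True F(s)=True s=True F(q)=True q=True
s_2={}: (F(s) | F(q))=True F(s)=True s=False F(q)=True q=False
s_3={p}: (F(s) | F(q))=True F(s)=True s=False F(q)=True q=False
s_4={p,q}: (F(s) | F(q))=True F(s)=True s=False F(q)=True q=True
s_5={p,q}: (F(s) | F(q))=True F(s)=True s=False F(q)=True q=True
s_6={r,s}: (F(s) | F(q))=True F(s)=True s=True F(q)=True q=False
s_7={p,q,s}: (F(s) | F(q))=True F(s)=True s=True F(q)=True q=True
Evaluating at position 6: result = True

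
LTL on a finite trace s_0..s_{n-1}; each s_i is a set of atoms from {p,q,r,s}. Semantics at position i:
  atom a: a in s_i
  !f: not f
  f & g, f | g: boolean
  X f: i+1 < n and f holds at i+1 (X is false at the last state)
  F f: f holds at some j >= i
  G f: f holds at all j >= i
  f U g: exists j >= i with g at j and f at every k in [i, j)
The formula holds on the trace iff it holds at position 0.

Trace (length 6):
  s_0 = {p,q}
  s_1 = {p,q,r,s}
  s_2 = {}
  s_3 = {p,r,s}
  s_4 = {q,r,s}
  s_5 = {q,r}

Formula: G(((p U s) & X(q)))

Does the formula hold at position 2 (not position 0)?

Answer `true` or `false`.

s_0={p,q}: G(((p U s) & X(q)))=False ((p U s) & X(q))=True (p U s)=True p=True s=False X(q)=True q=True
s_1={p,q,r,s}: G(((p U s) & X(q)))=False ((p U s) & X(q))=False (p U s)=True p=True s=True X(q)=False q=True
s_2={}: G(((p U s) & X(q)))=False ((p U s) & X(q))=False (p U s)=False p=False s=False X(q)=False q=False
s_3={p,r,s}: G(((p U s) & X(q)))=False ((p U s) & X(q))=True (p U s)=True p=True s=True X(q)=True q=False
s_4={q,r,s}: G(((p U s) & X(q)))=False ((p U s) & X(q))=True (p U s)=True p=False s=True X(q)=True q=True
s_5={q,r}: G(((p U s) & X(q)))=False ((p U s) & X(q))=False (p U s)=False p=False s=False X(q)=False q=True
Evaluating at position 2: result = False

Answer: false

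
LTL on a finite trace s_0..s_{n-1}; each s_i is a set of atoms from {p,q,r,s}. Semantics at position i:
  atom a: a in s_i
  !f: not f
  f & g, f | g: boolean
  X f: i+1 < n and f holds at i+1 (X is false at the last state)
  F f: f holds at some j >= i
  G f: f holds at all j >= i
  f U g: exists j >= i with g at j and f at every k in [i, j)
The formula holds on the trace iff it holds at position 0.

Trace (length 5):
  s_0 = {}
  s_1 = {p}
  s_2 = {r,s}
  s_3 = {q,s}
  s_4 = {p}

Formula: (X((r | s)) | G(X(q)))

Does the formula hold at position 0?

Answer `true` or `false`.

Answer: false

Derivation:
s_0={}: (X((r | s)) | G(X(q)))=False X((r | s))=False (r | s)=False r=False s=False G(X(q))=False X(q)=False q=False
s_1={p}: (X((r | s)) | G(X(q)))=True X((r | s))=True (r | s)=False r=False s=False G(X(q))=False X(q)=False q=False
s_2={r,s}: (X((r | s)) | G(X(q)))=True X((r | s))=True (r | s)=True r=True s=True G(X(q))=False X(q)=True q=False
s_3={q,s}: (X((r | s)) | G(X(q)))=False X((r | s))=False (r | s)=True r=False s=True G(X(q))=False X(q)=False q=True
s_4={p}: (X((r | s)) | G(X(q)))=False X((r | s))=False (r | s)=False r=False s=False G(X(q))=False X(q)=False q=False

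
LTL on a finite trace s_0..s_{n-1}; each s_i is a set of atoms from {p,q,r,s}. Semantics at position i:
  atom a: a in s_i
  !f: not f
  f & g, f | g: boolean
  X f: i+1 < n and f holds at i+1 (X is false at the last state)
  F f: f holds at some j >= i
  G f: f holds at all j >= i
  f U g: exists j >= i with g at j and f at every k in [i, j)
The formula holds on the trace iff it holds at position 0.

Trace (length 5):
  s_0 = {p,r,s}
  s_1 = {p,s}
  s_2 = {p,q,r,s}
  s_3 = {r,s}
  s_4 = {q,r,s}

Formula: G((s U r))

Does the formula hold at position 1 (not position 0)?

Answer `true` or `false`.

s_0={p,r,s}: G((s U r))=True (s U r)=True s=True r=True
s_1={p,s}: G((s U r))=True (s U r)=True s=True r=False
s_2={p,q,r,s}: G((s U r))=True (s U r)=True s=True r=True
s_3={r,s}: G((s U r))=True (s U r)=True s=True r=True
s_4={q,r,s}: G((s U r))=True (s U r)=True s=True r=True
Evaluating at position 1: result = True

Answer: true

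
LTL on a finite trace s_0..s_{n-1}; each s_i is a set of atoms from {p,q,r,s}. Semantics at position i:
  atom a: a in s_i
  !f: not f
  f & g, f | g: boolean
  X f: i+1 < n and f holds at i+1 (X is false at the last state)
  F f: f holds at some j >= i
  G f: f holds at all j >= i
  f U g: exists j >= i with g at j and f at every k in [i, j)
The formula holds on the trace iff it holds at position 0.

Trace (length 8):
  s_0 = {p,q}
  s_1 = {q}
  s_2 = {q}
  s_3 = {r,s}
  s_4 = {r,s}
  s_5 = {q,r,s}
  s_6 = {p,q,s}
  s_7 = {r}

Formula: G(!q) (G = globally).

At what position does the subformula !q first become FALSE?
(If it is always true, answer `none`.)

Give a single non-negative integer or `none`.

s_0={p,q}: !q=False q=True
s_1={q}: !q=False q=True
s_2={q}: !q=False q=True
s_3={r,s}: !q=True q=False
s_4={r,s}: !q=True q=False
s_5={q,r,s}: !q=False q=True
s_6={p,q,s}: !q=False q=True
s_7={r}: !q=True q=False
G(!q) holds globally = False
First violation at position 0.

Answer: 0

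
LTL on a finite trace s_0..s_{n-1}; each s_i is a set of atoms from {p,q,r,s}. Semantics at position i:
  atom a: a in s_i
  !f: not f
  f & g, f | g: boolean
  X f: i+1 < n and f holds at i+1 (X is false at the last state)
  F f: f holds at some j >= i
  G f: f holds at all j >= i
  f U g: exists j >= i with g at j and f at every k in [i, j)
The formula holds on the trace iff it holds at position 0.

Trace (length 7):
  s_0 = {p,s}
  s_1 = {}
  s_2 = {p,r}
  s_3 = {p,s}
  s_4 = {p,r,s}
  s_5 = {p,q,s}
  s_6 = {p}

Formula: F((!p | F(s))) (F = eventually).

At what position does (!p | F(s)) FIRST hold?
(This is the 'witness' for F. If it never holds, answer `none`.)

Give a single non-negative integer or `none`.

s_0={p,s}: (!p | F(s))=True !p=False p=True F(s)=True s=True
s_1={}: (!p | F(s))=True !p=True p=False F(s)=True s=False
s_2={p,r}: (!p | F(s))=True !p=False p=True F(s)=True s=False
s_3={p,s}: (!p | F(s))=True !p=False p=True F(s)=True s=True
s_4={p,r,s}: (!p | F(s))=True !p=False p=True F(s)=True s=True
s_5={p,q,s}: (!p | F(s))=True !p=False p=True F(s)=True s=True
s_6={p}: (!p | F(s))=False !p=False p=True F(s)=False s=False
F((!p | F(s))) holds; first witness at position 0.

Answer: 0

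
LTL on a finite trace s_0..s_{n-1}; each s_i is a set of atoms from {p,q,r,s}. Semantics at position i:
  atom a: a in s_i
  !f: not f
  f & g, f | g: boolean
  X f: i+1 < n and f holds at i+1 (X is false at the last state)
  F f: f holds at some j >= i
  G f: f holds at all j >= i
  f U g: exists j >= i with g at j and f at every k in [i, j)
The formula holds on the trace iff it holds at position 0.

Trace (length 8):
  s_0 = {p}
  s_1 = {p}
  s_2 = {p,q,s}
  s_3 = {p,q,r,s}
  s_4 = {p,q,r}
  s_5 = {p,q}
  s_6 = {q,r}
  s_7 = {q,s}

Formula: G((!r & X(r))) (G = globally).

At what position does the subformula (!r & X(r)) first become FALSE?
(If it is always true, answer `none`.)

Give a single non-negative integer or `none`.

s_0={p}: (!r & X(r))=False !r=True r=False X(r)=False
s_1={p}: (!r & X(r))=False !r=True r=False X(r)=False
s_2={p,q,s}: (!r & X(r))=True !r=True r=False X(r)=True
s_3={p,q,r,s}: (!r & X(r))=False !r=False r=True X(r)=True
s_4={p,q,r}: (!r & X(r))=False !r=False r=True X(r)=False
s_5={p,q}: (!r & X(r))=True !r=True r=False X(r)=True
s_6={q,r}: (!r & X(r))=False !r=False r=True X(r)=False
s_7={q,s}: (!r & X(r))=False !r=True r=False X(r)=False
G((!r & X(r))) holds globally = False
First violation at position 0.

Answer: 0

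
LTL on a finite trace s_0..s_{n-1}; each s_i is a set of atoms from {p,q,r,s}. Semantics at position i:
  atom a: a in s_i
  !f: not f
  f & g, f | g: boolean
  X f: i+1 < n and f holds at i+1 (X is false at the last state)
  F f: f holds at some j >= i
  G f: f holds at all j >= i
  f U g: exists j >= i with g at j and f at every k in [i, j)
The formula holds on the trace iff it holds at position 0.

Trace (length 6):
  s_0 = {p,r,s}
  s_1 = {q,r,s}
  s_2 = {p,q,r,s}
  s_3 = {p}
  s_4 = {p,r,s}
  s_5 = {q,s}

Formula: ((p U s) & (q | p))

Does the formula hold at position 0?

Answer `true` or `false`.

s_0={p,r,s}: ((p U s) & (q | p))=True (p U s)=True p=True s=True (q | p)=True q=False
s_1={q,r,s}: ((p U s) & (q | p))=True (p U s)=True p=False s=True (q | p)=True q=True
s_2={p,q,r,s}: ((p U s) & (q | p))=True (p U s)=True p=True s=True (q | p)=True q=True
s_3={p}: ((p U s) & (q | p))=True (p U s)=True p=True s=False (q | p)=True q=False
s_4={p,r,s}: ((p U s) & (q | p))=True (p U s)=True p=True s=True (q | p)=True q=False
s_5={q,s}: ((p U s) & (q | p))=True (p U s)=True p=False s=True (q | p)=True q=True

Answer: true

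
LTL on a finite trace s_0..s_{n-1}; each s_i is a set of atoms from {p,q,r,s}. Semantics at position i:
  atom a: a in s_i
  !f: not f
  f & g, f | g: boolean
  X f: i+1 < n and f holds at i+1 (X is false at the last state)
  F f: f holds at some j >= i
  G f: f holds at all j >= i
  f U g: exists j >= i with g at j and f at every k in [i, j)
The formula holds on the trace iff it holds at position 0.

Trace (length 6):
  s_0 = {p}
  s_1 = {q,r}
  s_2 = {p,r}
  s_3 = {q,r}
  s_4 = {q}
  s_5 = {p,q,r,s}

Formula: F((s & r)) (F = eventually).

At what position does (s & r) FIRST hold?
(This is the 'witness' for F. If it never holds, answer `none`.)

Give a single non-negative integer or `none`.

s_0={p}: (s & r)=False s=False r=False
s_1={q,r}: (s & r)=False s=False r=True
s_2={p,r}: (s & r)=False s=False r=True
s_3={q,r}: (s & r)=False s=False r=True
s_4={q}: (s & r)=False s=False r=False
s_5={p,q,r,s}: (s & r)=True s=True r=True
F((s & r)) holds; first witness at position 5.

Answer: 5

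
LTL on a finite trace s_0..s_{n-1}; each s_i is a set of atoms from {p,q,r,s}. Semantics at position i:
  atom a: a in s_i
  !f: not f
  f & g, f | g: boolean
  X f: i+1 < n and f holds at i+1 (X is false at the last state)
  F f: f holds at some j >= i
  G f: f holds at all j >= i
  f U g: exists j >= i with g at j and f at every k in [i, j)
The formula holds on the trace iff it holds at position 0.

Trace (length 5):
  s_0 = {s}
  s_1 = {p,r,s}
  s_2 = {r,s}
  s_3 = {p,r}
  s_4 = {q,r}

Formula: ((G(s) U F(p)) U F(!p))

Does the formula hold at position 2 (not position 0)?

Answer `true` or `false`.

s_0={s}: ((G(s) U F(p)) U F(!p))=True (G(s) U F(p))=True G(s)=False s=True F(p)=True p=False F(!p)=True !p=True
s_1={p,r,s}: ((G(s) U F(p)) U F(!p))=True (G(s) U F(p))=True G(s)=False s=True F(p)=True p=True F(!p)=True !p=False
s_2={r,s}: ((G(s) U F(p)) U F(!p))=True (G(s) U F(p))=True G(s)=False s=True F(p)=True p=False F(!p)=True !p=True
s_3={p,r}: ((G(s) U F(p)) U F(!p))=True (G(s) U F(p))=True G(s)=False s=False F(p)=True p=True F(!p)=True !p=False
s_4={q,r}: ((G(s) U F(p)) U F(!p))=True (G(s) U F(p))=False G(s)=False s=False F(p)=False p=False F(!p)=True !p=True
Evaluating at position 2: result = True

Answer: true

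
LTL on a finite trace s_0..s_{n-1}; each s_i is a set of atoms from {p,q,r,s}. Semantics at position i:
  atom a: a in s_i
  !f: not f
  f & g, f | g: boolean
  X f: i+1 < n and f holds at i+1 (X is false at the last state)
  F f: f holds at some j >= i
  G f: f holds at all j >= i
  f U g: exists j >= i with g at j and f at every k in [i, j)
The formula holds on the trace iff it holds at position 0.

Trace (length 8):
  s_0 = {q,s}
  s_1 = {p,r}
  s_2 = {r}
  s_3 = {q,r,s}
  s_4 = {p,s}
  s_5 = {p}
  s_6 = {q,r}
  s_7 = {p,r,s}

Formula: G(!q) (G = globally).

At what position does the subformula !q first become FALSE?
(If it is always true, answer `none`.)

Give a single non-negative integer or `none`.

s_0={q,s}: !q=False q=True
s_1={p,r}: !q=True q=False
s_2={r}: !q=True q=False
s_3={q,r,s}: !q=False q=True
s_4={p,s}: !q=True q=False
s_5={p}: !q=True q=False
s_6={q,r}: !q=False q=True
s_7={p,r,s}: !q=True q=False
G(!q) holds globally = False
First violation at position 0.

Answer: 0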